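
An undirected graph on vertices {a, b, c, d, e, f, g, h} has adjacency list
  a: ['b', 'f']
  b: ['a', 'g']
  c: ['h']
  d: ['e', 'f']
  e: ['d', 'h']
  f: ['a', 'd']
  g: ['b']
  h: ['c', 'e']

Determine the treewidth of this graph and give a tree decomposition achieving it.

Treewidth 1.
One optimal decomposition is:
Bags: B1 = {c, h}  B2 = {e, h}  B3 = {d, e}  B4 = {d, f}  B5 = {a, f}  B6 = {a, b}  B7 = {b, g}
Tree: B1–B2, B2–B3, B3–B4, B4–B5, B5–B6, B6–B7

Every bag has size at most 2, so the width is 2 − 1 = 1 and tw(G) ≤ 1. Since G has at least one edge (e.g. c–h), it is not an edgeless graph, so tw(G) ≥ 1. Combining the bounds, tw(G) = 1.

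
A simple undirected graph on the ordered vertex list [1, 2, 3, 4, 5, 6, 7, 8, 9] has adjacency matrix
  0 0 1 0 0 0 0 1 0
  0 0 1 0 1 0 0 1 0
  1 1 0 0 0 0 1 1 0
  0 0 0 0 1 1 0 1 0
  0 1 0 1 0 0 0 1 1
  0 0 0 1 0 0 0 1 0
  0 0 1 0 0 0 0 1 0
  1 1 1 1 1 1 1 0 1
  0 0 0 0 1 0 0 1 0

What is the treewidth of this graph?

2

A width-2 tree decomposition is:
Bags: B1 = {5, 8, 9}  B2 = {4, 5, 8}  B3 = {2, 5, 8}  B4 = {2, 3, 8}  B5 = {4, 6, 8}  B6 = {1, 3, 8}  B7 = {3, 7, 8}
Tree: B1–B2, B2–B3, B3–B4, B2–B5, B4–B6, B4–B7
The largest bag has 3 vertices, giving width 2; this decomposition certifies tw(G) ≤ 2. For the lower bound, the 3 vertices {1, 3, 8} are pairwise adjacent, and any tree decomposition puts a clique entirely inside one bag — forcing width ≥ 2. Therefore the treewidth is 2.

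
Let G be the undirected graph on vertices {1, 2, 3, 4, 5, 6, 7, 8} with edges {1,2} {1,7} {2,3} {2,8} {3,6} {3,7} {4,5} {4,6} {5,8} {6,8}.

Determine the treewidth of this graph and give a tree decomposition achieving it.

Treewidth 2.
One optimal decomposition is:
Bags: B1 = {4, 5, 8}  B2 = {4, 6, 8}  B3 = {2, 6, 8}  B4 = {2, 3, 6}  B5 = {1, 2, 3}  B6 = {1, 3, 7}
Tree: B1–B2, B2–B3, B3–B4, B4–B5, B5–B6

The largest bag has 3 vertices, giving width 2; this decomposition certifies tw(G) ≤ 2. The edges 5–4–6–8–5 form a cycle, so G is not a tree and its treewidth is at least 2. Hence tw(G) = 2 exactly.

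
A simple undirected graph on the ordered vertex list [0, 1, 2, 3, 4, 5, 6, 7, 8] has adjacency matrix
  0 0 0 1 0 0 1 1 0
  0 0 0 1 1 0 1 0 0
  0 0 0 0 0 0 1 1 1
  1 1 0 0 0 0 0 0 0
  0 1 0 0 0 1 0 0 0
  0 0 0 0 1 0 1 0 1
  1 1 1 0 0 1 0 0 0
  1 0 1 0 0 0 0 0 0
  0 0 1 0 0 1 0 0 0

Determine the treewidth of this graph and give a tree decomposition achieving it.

Every bag has size at most 4, so the width is 4 − 1 = 3 and tw(G) ≤ 3. For the lower bound: the 4 vertex sets {4,5,8}, {2}, {6}, {0,1,3,7} are disjoint, each induces a connected subgraph, and every pair is joined by at least one edge of G. Contracting each set to a single vertex therefore yields K_{4} as a minor, and since treewidth is minor-monotone, tw(G) ≥ tw(K_{4}) = 3. Therefore the treewidth is 3.

Treewidth 3.
Bags: B1 = {2, 4, 5, 8}  B2 = {2, 4, 5, 6}  B3 = {1, 2, 4, 6}  B4 = {1, 2, 6, 7}  B5 = {0, 1, 6, 7}  B6 = {0, 1, 3, 7}
Tree: B1–B2, B2–B3, B3–B4, B4–B5, B5–B6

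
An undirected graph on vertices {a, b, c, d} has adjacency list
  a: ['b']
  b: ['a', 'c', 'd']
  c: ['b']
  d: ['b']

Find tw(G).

A width-1 tree decomposition is:
Bags: B1 = {b, c}  B2 = {a, b}  B3 = {b, d}
Tree: B1–B2, B2–B3
Every bag has size at most 2, so the width is 2 − 1 = 1 and tw(G) ≤ 1. Any graph with an edge has treewidth ≥ 1, and G has the edge c–b. Therefore the treewidth is 1.

1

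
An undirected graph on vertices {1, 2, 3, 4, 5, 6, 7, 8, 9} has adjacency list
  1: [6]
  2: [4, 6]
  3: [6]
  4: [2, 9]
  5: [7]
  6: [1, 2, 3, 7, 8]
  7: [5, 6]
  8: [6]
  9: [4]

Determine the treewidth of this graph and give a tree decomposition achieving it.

Every bag has size at most 2, so the width is 2 − 1 = 1 and tw(G) ≤ 1. G has an edge, so its treewidth is at least 1. Therefore the treewidth is 1.

Treewidth 1.
One optimal decomposition is:
Bags: B1 = {2, 6}  B2 = {2, 4}  B3 = {6, 8}  B4 = {6, 7}  B5 = {1, 6}  B6 = {5, 7}  B7 = {3, 6}  B8 = {4, 9}
Tree: B1–B2, B1–B3, B1–B4, B4–B5, B4–B6, B5–B7, B2–B8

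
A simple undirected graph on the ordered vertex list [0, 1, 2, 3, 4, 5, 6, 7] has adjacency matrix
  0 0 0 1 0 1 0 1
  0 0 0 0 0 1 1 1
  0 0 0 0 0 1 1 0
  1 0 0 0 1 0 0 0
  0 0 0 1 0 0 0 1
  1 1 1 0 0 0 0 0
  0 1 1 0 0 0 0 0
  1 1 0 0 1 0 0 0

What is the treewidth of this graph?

A width-2 tree decomposition is:
Bags: B1 = {2, 5, 6}  B2 = {1, 5, 6}  B3 = {0, 1, 5}  B4 = {0, 1, 7}  B5 = {0, 3, 7}  B6 = {3, 4, 7}
Tree: B1–B2, B2–B3, B3–B4, B4–B5, B5–B6
Every bag has size at most 3, so the width is 3 − 1 = 2 and tw(G) ≤ 2. Since 2–6–1–5–2 is a cycle in G, G is not acyclic. Forests are exactly the graphs of treewidth ≤ 1, so tw(G) ≥ 2. The upper and lower bounds meet at 2, so that is the treewidth.

2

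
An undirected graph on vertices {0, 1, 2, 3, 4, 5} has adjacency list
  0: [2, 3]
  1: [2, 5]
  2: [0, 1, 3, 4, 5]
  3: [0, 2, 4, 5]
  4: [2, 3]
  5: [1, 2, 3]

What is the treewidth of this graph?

A width-2 tree decomposition is:
Bags: B1 = {0, 2, 3}  B2 = {2, 3, 4}  B3 = {2, 3, 5}  B4 = {1, 2, 5}
Tree: B1–B2, B1–B3, B3–B4
The largest bag has 3 vertices, giving width 2; this decomposition certifies tw(G) ≤ 2. On the other hand G contains the 3-clique {1, 2, 5}. A clique must lie in a single bag of any decomposition, so no decomposition can have width below 2. Hence tw(G) = 2 exactly.

2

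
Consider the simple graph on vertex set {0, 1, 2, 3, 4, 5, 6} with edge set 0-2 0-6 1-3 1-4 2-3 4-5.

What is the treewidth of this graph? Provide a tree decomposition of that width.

Treewidth 1.
Bags: B1 = {4, 5}  B2 = {1, 4}  B3 = {1, 3}  B4 = {2, 3}  B5 = {0, 2}  B6 = {0, 6}
Tree: B1–B2, B2–B3, B3–B4, B4–B5, B5–B6

The largest bag has 2 vertices, giving width 1; this decomposition certifies tw(G) ≤ 1. G has an edge, so its treewidth is at least 1. Therefore the treewidth is 1.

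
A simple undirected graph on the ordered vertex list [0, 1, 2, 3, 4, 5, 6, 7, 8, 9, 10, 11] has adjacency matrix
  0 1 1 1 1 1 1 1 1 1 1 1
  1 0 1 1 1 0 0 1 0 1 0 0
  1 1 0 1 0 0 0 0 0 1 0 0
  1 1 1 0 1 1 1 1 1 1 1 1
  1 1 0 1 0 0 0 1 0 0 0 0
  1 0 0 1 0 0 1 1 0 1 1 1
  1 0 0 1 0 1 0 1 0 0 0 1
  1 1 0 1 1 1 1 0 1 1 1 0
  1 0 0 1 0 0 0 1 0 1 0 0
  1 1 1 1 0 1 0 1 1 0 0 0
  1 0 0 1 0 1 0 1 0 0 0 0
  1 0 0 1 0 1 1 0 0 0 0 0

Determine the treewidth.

4

A width-4 tree decomposition is:
Bags: B1 = {0, 3, 7, 8, 9}  B2 = {0, 3, 5, 7, 9}  B3 = {0, 3, 5, 6, 7}  B4 = {0, 3, 5, 6, 11}  B5 = {0, 3, 5, 7, 10}  B6 = {0, 1, 3, 7, 9}  B7 = {0, 1, 3, 4, 7}  B8 = {0, 1, 2, 3, 9}
Tree: B1–B2, B2–B3, B3–B4, B3–B5, B1–B6, B6–B7, B6–B8
Each bag holds 5 vertices, so the decomposition has width 4, which upper-bounds the treewidth. For the lower bound, the 5 vertices {0, 1, 2, 3, 9} are pairwise adjacent, and any tree decomposition puts a clique entirely inside one bag — forcing width ≥ 4. Hence tw(G) = 4 exactly.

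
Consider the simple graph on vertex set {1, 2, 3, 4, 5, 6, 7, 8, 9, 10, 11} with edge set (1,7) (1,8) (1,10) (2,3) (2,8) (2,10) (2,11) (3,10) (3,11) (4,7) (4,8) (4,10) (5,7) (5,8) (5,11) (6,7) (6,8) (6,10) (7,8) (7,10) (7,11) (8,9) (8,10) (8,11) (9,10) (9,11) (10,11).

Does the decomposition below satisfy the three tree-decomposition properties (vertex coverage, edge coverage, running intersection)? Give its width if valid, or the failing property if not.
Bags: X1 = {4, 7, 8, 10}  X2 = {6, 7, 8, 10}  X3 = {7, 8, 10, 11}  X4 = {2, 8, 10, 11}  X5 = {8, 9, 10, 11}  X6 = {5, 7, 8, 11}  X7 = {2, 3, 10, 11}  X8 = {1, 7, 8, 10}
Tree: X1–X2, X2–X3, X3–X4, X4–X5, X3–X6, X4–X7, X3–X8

Checking the three conditions: (i) the bags cover all of {1, 2, 3, 4, 5, 6, 7, 8, 9, 10, 11}; (ii) for each edge, some bag contains both endpoints; (iii) the bags containing any fixed vertex form a subtree. All hold, so the decomposition is valid with width 4 − 1 = 3.

Yes; width 3.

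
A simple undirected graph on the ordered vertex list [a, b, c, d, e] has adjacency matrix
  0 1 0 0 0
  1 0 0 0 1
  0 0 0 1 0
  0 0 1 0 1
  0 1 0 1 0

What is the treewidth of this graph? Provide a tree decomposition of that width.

The largest bag has 2 vertices, giving width 1; this decomposition certifies tw(G) ≤ 1. Any graph with an edge has treewidth ≥ 1, and G has the edge a–b. Therefore the treewidth is 1.

Treewidth 1.
One such decomposition:
Bags: B1 = {a, b}  B2 = {b, e}  B3 = {d, e}  B4 = {c, d}
Tree: B1–B2, B2–B3, B3–B4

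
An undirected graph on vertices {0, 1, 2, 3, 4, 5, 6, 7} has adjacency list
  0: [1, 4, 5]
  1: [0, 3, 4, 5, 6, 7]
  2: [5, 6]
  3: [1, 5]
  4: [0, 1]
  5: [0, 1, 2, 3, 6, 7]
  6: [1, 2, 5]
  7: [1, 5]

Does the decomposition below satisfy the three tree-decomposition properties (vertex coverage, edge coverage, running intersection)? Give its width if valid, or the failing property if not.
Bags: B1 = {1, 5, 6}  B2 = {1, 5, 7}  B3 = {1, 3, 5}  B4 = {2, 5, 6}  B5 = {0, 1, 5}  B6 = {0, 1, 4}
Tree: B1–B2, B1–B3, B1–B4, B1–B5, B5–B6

Yes; width 2.

Checking the three conditions: (i) the bags cover all of {0, 1, 2, 3, 4, 5, 6, 7}; (ii) for each edge, some bag contains both endpoints; (iii) the bags containing any fixed vertex form a subtree. All hold, so the decomposition is valid with width 3 − 1 = 2.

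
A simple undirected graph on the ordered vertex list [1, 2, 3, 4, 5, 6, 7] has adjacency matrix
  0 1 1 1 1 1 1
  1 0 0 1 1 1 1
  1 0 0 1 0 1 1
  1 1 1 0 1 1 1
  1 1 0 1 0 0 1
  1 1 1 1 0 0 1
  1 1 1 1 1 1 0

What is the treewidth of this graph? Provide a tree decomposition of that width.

Every bag has size at most 5, so the width is 5 − 1 = 4 and tw(G) ≤ 4. For the lower bound, the 5 vertices {1, 2, 4, 5, 7} are pairwise adjacent, and any tree decomposition puts a clique entirely inside one bag — forcing width ≥ 4. Hence tw(G) = 4 exactly.

Treewidth 4.
One such decomposition:
Bags: B1 = {1, 3, 4, 6, 7}  B2 = {1, 2, 4, 6, 7}  B3 = {1, 2, 4, 5, 7}
Tree: B1–B2, B2–B3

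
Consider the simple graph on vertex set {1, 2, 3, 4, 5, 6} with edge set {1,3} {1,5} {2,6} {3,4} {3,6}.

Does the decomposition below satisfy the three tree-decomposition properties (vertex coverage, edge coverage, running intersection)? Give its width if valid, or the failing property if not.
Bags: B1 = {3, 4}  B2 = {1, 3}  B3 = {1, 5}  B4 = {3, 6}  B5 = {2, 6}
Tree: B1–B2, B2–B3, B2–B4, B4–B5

Yes; width 1.

Every vertex of G appears in some bag (union = {1, 2, 3, 4, 5, 6}); every edge is covered by a bag; and for each vertex v the set of bags containing v is connected in the bag tree. The decomposition is therefore valid. The largest bag has 2 vertices, so the width is 1.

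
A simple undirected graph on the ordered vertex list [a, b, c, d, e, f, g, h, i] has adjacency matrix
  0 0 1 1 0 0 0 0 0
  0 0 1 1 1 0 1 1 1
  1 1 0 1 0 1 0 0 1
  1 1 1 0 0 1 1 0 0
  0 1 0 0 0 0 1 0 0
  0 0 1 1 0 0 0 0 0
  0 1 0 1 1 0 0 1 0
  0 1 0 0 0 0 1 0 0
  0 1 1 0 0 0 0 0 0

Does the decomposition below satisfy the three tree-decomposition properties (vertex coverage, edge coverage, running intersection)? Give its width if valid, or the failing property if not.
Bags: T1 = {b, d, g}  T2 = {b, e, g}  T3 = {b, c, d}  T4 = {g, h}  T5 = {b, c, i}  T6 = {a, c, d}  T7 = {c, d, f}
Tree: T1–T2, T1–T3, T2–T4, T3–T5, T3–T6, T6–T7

No — edge (b,h) lies in no bag.

A tree decomposition must satisfy three properties: every vertex lies in some bag; for every edge, both endpoints lie together in some bag; and for every vertex, the bags containing it form a connected subtree. Here edge (b,h) lies in no bag, so the decomposition is invalid.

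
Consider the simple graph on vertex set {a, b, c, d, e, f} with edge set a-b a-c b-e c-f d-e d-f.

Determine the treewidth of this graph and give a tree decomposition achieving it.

Treewidth 2.
One optimal decomposition is:
Bags: B1 = {a, b, c}  B2 = {b, c, e}  B3 = {c, d, e}  B4 = {c, d, f}
Tree: B1–B2, B2–B3, B3–B4

The largest bag has 3 vertices, giving width 2; this decomposition certifies tw(G) ≤ 2. Since c–a–b–e–d–f–c is a cycle in G, G is not acyclic. Forests are exactly the graphs of treewidth ≤ 1, so tw(G) ≥ 2. Hence tw(G) = 2 exactly.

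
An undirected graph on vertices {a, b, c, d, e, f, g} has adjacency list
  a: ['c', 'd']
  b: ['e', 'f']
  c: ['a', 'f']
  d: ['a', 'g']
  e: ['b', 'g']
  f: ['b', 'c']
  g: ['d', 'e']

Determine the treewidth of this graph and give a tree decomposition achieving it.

Every bag has size at most 3, so the width is 3 − 1 = 2 and tw(G) ≤ 2. Since b–e–g–d–a–c–f–b is a cycle in G, G is not acyclic. Forests are exactly the graphs of treewidth ≤ 1, so tw(G) ≥ 2. Combining the bounds, tw(G) = 2.

Treewidth 2.
One optimal decomposition is:
Bags: B1 = {b, e, g}  B2 = {b, d, g}  B3 = {a, b, d}  B4 = {a, b, c}  B5 = {b, c, f}
Tree: B1–B2, B2–B3, B3–B4, B4–B5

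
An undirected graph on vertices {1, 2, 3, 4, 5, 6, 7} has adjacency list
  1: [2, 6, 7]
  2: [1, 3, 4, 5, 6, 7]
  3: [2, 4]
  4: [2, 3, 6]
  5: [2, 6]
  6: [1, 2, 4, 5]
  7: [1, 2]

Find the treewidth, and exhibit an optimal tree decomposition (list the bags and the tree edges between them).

Treewidth 2.
One such decomposition:
Bags: B1 = {1, 2, 6}  B2 = {1, 2, 7}  B3 = {2, 4, 6}  B4 = {2, 3, 4}  B5 = {2, 5, 6}
Tree: B1–B2, B1–B3, B3–B4, B3–B5

The largest bag has 3 vertices, giving width 2; this decomposition certifies tw(G) ≤ 2. On the other hand G contains the 3-clique {2, 3, 4}. A clique must lie in a single bag of any decomposition, so no decomposition can have width below 2. Combining the bounds, tw(G) = 2.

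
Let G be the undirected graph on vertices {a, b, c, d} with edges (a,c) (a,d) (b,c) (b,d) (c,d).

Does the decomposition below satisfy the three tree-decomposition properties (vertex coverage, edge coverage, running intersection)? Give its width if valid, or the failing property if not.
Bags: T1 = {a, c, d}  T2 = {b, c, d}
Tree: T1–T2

Every vertex of G appears in some bag (union = {a, b, c, d}); every edge is covered by a bag; and for each vertex v the set of bags containing v is connected in the bag tree. The decomposition is therefore valid. The largest bag has 3 vertices, so the width is 2.

Yes; width 2.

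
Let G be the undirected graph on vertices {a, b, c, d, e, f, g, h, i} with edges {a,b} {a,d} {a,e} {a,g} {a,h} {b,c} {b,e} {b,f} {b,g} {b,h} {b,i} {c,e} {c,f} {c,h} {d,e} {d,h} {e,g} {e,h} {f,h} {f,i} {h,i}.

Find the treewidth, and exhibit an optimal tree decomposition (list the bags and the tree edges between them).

The largest bag has 4 vertices, giving width 3; this decomposition certifies tw(G) ≤ 3. For the lower bound, the 4 vertices {a, b, e, g} are pairwise adjacent, and any tree decomposition puts a clique entirely inside one bag — forcing width ≥ 3. Combining the bounds, tw(G) = 3.

Treewidth 3.
One optimal decomposition is:
Bags: B1 = {a, d, e, h}  B2 = {a, b, e, h}  B3 = {b, c, e, h}  B4 = {a, b, e, g}  B5 = {b, c, f, h}  B6 = {b, f, h, i}
Tree: B1–B2, B2–B3, B2–B4, B3–B5, B5–B6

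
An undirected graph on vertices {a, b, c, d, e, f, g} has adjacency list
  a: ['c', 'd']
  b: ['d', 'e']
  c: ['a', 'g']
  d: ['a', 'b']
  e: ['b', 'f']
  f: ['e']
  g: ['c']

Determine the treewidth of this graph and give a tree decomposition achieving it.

Every bag has size at most 2, so the width is 2 − 1 = 1 and tw(G) ≤ 1. Since G has at least one edge (e.g. f–e), it is not an edgeless graph, so tw(G) ≥ 1. Therefore the treewidth is 1.

Treewidth 1.
One such decomposition:
Bags: B1 = {e, f}  B2 = {b, e}  B3 = {b, d}  B4 = {a, d}  B5 = {a, c}  B6 = {c, g}
Tree: B1–B2, B2–B3, B3–B4, B4–B5, B5–B6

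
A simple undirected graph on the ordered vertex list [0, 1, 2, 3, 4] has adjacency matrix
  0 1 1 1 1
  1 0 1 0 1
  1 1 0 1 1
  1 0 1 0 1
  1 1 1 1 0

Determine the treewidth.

A width-3 tree decomposition is:
Bags: B1 = {0, 1, 2, 4}  B2 = {0, 2, 3, 4}
Tree: B1–B2
Each bag holds 4 vertices, so the decomposition has width 3, which upper-bounds the treewidth. On the other hand G contains the 4-clique {0, 1, 2, 4}. A clique must lie in a single bag of any decomposition, so no decomposition can have width below 3. Combining the bounds, tw(G) = 3.

3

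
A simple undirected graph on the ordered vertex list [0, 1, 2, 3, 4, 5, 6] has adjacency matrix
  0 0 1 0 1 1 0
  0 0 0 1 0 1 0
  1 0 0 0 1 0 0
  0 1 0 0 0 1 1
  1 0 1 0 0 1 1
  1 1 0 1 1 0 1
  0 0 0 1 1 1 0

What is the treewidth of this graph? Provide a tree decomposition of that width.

Treewidth 2.
One such decomposition:
Bags: B1 = {3, 5, 6}  B2 = {4, 5, 6}  B3 = {0, 4, 5}  B4 = {1, 3, 5}  B5 = {0, 2, 4}
Tree: B1–B2, B2–B3, B1–B4, B3–B5

Every bag has size at most 3, so the width is 3 − 1 = 2 and tw(G) ≤ 2. For the lower bound, the 3 vertices {0, 2, 4} are pairwise adjacent, and any tree decomposition puts a clique entirely inside one bag — forcing width ≥ 2. Combining the bounds, tw(G) = 2.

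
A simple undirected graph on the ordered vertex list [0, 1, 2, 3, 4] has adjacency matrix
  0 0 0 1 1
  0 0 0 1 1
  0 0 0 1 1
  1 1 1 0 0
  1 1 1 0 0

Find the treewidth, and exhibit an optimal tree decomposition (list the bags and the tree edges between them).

Each bag holds 3 vertices, so the decomposition has width 2, which upper-bounds the treewidth. For the lower bound, G contains the cycle 4–0–3–2–4, so G is not a forest; only forests have treewidth ≤ 1, hence tw(G) ≥ 2. The upper and lower bounds meet at 2, so that is the treewidth.

Treewidth 2.
One such decomposition:
Bags: B1 = {0, 3, 4}  B2 = {2, 3, 4}  B3 = {1, 3, 4}
Tree: B1–B2, B2–B3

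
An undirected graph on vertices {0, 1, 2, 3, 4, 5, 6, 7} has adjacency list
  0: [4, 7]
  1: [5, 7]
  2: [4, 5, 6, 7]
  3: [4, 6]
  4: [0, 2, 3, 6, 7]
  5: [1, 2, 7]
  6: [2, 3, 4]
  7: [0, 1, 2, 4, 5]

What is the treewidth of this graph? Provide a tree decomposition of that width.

Treewidth 2.
Bags: B1 = {2, 4, 7}  B2 = {2, 4, 6}  B3 = {0, 4, 7}  B4 = {3, 4, 6}  B5 = {2, 5, 7}  B6 = {1, 5, 7}
Tree: B1–B2, B1–B3, B2–B4, B1–B5, B5–B6

Each bag holds 3 vertices, so the decomposition has width 2, which upper-bounds the treewidth. On the other hand G contains the 3-clique {1, 5, 7}. A clique must lie in a single bag of any decomposition, so no decomposition can have width below 2. Hence tw(G) = 2 exactly.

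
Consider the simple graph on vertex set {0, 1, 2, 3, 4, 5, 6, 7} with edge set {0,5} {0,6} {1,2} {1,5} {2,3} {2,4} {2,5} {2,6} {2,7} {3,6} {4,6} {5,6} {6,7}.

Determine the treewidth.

A width-2 tree decomposition is:
Bags: B1 = {2, 6, 7}  B2 = {2, 5, 6}  B3 = {0, 5, 6}  B4 = {2, 4, 6}  B5 = {1, 2, 5}  B6 = {2, 3, 6}
Tree: B1–B2, B2–B3, B2–B4, B2–B5, B4–B6
Each bag holds 3 vertices, so the decomposition has width 2, which upper-bounds the treewidth. For the lower bound, the 3 vertices {0, 5, 6} are pairwise adjacent, and any tree decomposition puts a clique entirely inside one bag — forcing width ≥ 2. Combining the bounds, tw(G) = 2.

2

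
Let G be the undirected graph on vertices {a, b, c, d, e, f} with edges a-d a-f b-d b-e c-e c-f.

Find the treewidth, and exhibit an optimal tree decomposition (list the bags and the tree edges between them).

Every bag has size at most 3, so the width is 3 − 1 = 2 and tw(G) ≤ 2. Since d–b–e–c–f–a–d is a cycle in G, G is not acyclic. Forests are exactly the graphs of treewidth ≤ 1, so tw(G) ≥ 2. Combining the bounds, tw(G) = 2.

Treewidth 2.
One such decomposition:
Bags: B1 = {b, d, e}  B2 = {c, d, e}  B3 = {c, d, f}  B4 = {a, d, f}
Tree: B1–B2, B2–B3, B3–B4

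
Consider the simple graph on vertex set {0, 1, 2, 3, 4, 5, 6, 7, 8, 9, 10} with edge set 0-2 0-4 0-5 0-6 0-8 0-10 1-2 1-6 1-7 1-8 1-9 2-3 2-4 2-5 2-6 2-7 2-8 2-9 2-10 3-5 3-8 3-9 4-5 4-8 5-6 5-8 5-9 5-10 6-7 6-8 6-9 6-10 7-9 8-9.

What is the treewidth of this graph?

4

A width-4 tree decomposition is:
Bags: B1 = {0, 2, 5, 6, 8}  B2 = {0, 2, 5, 6, 10}  B3 = {2, 5, 6, 8, 9}  B4 = {0, 2, 4, 5, 8}  B5 = {1, 2, 6, 8, 9}  B6 = {2, 3, 5, 8, 9}  B7 = {1, 2, 6, 7, 9}
Tree: B1–B2, B1–B3, B1–B4, B3–B5, B3–B6, B5–B7
Every bag has size at most 5, so the width is 5 − 1 = 4 and tw(G) ≤ 4. Conversely, {1, 2, 6, 8, 9} is a clique of size 5, and the vertices of any clique must share a bag in every tree decomposition; so some bag has ≥ 5 vertices and tw(G) ≥ 4. Combining the bounds, tw(G) = 4.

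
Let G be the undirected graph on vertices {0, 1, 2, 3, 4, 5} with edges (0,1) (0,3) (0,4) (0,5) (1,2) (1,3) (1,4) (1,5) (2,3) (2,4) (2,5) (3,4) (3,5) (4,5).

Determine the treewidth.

4

A width-4 tree decomposition is:
Bags: B1 = {0, 1, 3, 4, 5}  B2 = {1, 2, 3, 4, 5}
Tree: B1–B2
The largest bag has 5 vertices, giving width 4; this decomposition certifies tw(G) ≤ 4. On the other hand G contains the 5-clique {0, 1, 3, 4, 5}. A clique must lie in a single bag of any decomposition, so no decomposition can have width below 4. Hence tw(G) = 4 exactly.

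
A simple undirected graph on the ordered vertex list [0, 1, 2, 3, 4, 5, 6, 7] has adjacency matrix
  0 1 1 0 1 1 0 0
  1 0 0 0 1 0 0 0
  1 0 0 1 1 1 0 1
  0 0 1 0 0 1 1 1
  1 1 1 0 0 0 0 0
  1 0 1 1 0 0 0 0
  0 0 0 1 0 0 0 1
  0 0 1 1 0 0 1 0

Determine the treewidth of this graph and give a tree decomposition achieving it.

The largest bag has 3 vertices, giving width 2; this decomposition certifies tw(G) ≤ 2. On the other hand G contains the 3-clique {0, 1, 4}. A clique must lie in a single bag of any decomposition, so no decomposition can have width below 2. Therefore the treewidth is 2.

Treewidth 2.
One such decomposition:
Bags: B1 = {0, 2, 5}  B2 = {0, 2, 4}  B3 = {0, 1, 4}  B4 = {2, 3, 5}  B5 = {2, 3, 7}  B6 = {3, 6, 7}
Tree: B1–B2, B2–B3, B1–B4, B4–B5, B5–B6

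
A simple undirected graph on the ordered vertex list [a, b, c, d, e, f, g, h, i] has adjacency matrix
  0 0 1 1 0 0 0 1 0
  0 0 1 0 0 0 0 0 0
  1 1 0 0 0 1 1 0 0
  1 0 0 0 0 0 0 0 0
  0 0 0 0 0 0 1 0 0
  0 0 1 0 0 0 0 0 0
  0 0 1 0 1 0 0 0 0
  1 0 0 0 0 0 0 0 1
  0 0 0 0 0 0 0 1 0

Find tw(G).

1

A width-1 tree decomposition is:
Bags: B1 = {c, g}  B2 = {a, c}  B3 = {a, h}  B4 = {a, d}  B5 = {b, c}  B6 = {h, i}  B7 = {c, f}  B8 = {e, g}
Tree: B1–B2, B2–B3, B3–B4, B2–B5, B3–B6, B1–B7, B1–B8
Every bag has size at most 2, so the width is 2 − 1 = 1 and tw(G) ≤ 1. Since G has at least one edge (e.g. g–c), it is not an edgeless graph, so tw(G) ≥ 1. Combining the bounds, tw(G) = 1.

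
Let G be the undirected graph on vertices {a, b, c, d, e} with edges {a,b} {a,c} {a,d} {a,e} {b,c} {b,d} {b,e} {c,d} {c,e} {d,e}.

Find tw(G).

4

A width-4 tree decomposition is:
Bags: B1 = {a, b, c, d, e}
Tree: (single bag)
With just one bag of size 5, the width is 5 − 1 = 4, so tw(G) ≤ 4. Conversely, {a, b, c, d, e} is a clique of size 5, and the vertices of any clique must share a bag in every tree decomposition; so some bag has ≥ 5 vertices and tw(G) ≥ 4. The upper and lower bounds meet at 4, so that is the treewidth.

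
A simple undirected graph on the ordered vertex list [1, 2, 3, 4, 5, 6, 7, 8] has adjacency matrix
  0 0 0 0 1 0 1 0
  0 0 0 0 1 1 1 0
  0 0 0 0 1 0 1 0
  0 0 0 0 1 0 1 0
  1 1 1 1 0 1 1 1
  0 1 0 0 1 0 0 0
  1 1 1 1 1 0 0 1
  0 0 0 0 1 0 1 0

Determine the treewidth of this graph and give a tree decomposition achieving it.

Treewidth 2.
One such decomposition:
Bags: B1 = {2, 5, 7}  B2 = {5, 7, 8}  B3 = {1, 5, 7}  B4 = {3, 5, 7}  B5 = {4, 5, 7}  B6 = {2, 5, 6}
Tree: B1–B2, B2–B3, B1–B4, B4–B5, B1–B6

Each bag holds 3 vertices, so the decomposition has width 2, which upper-bounds the treewidth. On the other hand G contains the 3-clique {2, 5, 6}. A clique must lie in a single bag of any decomposition, so no decomposition can have width below 2. Combining the bounds, tw(G) = 2.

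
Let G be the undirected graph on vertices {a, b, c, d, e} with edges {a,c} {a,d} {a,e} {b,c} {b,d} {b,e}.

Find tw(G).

2

A width-2 tree decomposition is:
Bags: B1 = {a, b, e}  B2 = {a, b, c}  B3 = {a, b, d}
Tree: B1–B2, B2–B3
Each bag holds 3 vertices, so the decomposition has width 2, which upper-bounds the treewidth. Since e–b–c–a–e is a cycle in G, G is not acyclic. Forests are exactly the graphs of treewidth ≤ 1, so tw(G) ≥ 2. Therefore the treewidth is 2.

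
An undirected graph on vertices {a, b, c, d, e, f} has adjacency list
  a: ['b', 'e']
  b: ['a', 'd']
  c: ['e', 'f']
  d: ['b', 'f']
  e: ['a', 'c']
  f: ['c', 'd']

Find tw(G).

2

A width-2 tree decomposition is:
Bags: B1 = {a, b, d}  B2 = {a, d, f}  B3 = {a, c, f}  B4 = {a, c, e}
Tree: B1–B2, B2–B3, B3–B4
Each bag holds 3 vertices, so the decomposition has width 2, which upper-bounds the treewidth. The edges a–b–d–f–c–e–a form a cycle, so G is not a tree and its treewidth is at least 2. The upper and lower bounds meet at 2, so that is the treewidth.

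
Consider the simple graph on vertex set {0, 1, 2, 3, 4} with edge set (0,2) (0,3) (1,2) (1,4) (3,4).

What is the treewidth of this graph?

A width-2 tree decomposition is:
Bags: B1 = {0, 2, 3}  B2 = {2, 3, 4}  B3 = {1, 2, 4}
Tree: B1–B2, B2–B3
Every bag has size at most 3, so the width is 3 − 1 = 2 and tw(G) ≤ 2. For the lower bound, G contains the cycle 2–0–3–4–1–2, so G is not a forest; only forests have treewidth ≤ 1, hence tw(G) ≥ 2. Therefore the treewidth is 2.

2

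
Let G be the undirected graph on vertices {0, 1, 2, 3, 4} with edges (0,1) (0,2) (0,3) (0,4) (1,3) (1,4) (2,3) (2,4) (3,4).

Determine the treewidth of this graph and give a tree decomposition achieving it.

Treewidth 3.
One such decomposition:
Bags: B1 = {0, 1, 3, 4}  B2 = {0, 2, 3, 4}
Tree: B1–B2

Every bag has size at most 4, so the width is 4 − 1 = 3 and tw(G) ≤ 3. On the other hand G contains the 4-clique {0, 1, 3, 4}. A clique must lie in a single bag of any decomposition, so no decomposition can have width below 3. The upper and lower bounds meet at 3, so that is the treewidth.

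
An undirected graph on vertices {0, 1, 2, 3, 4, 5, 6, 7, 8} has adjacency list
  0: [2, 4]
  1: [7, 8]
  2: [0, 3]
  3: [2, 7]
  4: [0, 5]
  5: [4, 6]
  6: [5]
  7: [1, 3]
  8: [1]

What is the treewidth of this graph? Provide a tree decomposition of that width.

Every bag has size at most 2, so the width is 2 − 1 = 1 and tw(G) ≤ 1. G has an edge, so its treewidth is at least 1. Therefore the treewidth is 1.

Treewidth 1.
Bags: B1 = {1, 8}  B2 = {1, 7}  B3 = {3, 7}  B4 = {2, 3}  B5 = {0, 2}  B6 = {0, 4}  B7 = {4, 5}  B8 = {5, 6}
Tree: B1–B2, B2–B3, B3–B4, B4–B5, B5–B6, B6–B7, B7–B8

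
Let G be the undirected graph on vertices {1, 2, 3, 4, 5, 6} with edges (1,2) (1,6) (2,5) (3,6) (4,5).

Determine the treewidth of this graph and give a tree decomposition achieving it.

Each bag holds 2 vertices, so the decomposition has width 1, which upper-bounds the treewidth. Any graph with an edge has treewidth ≥ 1, and G has the edge 2–1. The upper and lower bounds meet at 1, so that is the treewidth.

Treewidth 1.
Bags: B1 = {1, 2}  B2 = {2, 5}  B3 = {1, 6}  B4 = {3, 6}  B5 = {4, 5}
Tree: B1–B2, B1–B3, B3–B4, B2–B5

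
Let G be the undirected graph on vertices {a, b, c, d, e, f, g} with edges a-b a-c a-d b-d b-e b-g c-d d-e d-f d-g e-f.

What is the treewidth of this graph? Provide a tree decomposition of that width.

Treewidth 2.
Bags: B1 = {a, b, d}  B2 = {b, d, e}  B3 = {a, c, d}  B4 = {d, e, f}  B5 = {b, d, g}
Tree: B1–B2, B1–B3, B2–B4, B2–B5

Each bag holds 3 vertices, so the decomposition has width 2, which upper-bounds the treewidth. Conversely, {a, c, d} is a clique of size 3, and the vertices of any clique must share a bag in every tree decomposition; so some bag has ≥ 3 vertices and tw(G) ≥ 2. Combining the bounds, tw(G) = 2.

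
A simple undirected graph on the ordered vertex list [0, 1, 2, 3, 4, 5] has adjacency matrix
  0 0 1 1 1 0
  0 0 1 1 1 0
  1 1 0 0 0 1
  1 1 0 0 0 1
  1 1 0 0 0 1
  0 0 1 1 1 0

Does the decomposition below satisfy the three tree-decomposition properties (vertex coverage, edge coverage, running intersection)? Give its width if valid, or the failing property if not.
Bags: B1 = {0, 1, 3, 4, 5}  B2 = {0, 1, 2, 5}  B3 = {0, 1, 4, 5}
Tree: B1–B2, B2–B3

No — bags containing vertex 4 are not connected in the tree.

A tree decomposition must satisfy three properties: every vertex lies in some bag; for every edge, both endpoints lie together in some bag; and for every vertex, the bags containing it form a connected subtree. Here bags containing vertex 4 are not connected in the tree, so the decomposition is invalid.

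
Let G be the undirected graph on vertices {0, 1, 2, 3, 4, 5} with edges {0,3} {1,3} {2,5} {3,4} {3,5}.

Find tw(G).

A width-1 tree decomposition is:
Bags: B1 = {0, 3}  B2 = {3, 5}  B3 = {2, 5}  B4 = {1, 3}  B5 = {3, 4}
Tree: B1–B2, B2–B3, B2–B4, B1–B5
Each bag holds 2 vertices, so the decomposition has width 1, which upper-bounds the treewidth. Any graph with an edge has treewidth ≥ 1, and G has the edge 0–3. The upper and lower bounds meet at 1, so that is the treewidth.

1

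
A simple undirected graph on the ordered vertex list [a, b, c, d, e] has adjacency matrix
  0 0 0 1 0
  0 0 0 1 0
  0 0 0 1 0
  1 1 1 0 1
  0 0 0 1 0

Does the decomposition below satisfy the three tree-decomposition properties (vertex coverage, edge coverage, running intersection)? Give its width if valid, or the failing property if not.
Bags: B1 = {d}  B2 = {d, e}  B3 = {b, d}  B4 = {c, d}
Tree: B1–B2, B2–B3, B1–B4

A tree decomposition must satisfy three properties: every vertex lies in some bag; for every edge, both endpoints lie together in some bag; and for every vertex, the bags containing it form a connected subtree. Here vertex a appears in no bag, so the decomposition is invalid.

No — vertex a appears in no bag.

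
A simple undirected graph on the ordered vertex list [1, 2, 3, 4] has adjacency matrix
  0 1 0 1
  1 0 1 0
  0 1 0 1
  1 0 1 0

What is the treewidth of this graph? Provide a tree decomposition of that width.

Treewidth 2.
One optimal decomposition is:
Bags: B1 = {2, 3, 4}  B2 = {1, 2, 4}
Tree: B1–B2

The largest bag has 3 vertices, giving width 2; this decomposition certifies tw(G) ≤ 2. Since 4–3–2–1–4 is a cycle in G, G is not acyclic. Forests are exactly the graphs of treewidth ≤ 1, so tw(G) ≥ 2. Combining the bounds, tw(G) = 2.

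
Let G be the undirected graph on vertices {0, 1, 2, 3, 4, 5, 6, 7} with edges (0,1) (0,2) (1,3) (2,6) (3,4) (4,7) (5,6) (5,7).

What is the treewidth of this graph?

2

A width-2 tree decomposition is:
Bags: B1 = {3, 4, 7}  B2 = {3, 5, 7}  B3 = {3, 5, 6}  B4 = {2, 3, 6}  B5 = {0, 2, 3}  B6 = {0, 1, 3}
Tree: B1–B2, B2–B3, B3–B4, B4–B5, B5–B6
Each bag holds 3 vertices, so the decomposition has width 2, which upper-bounds the treewidth. Since 3–4–7–5–6–2–0–1–3 is a cycle in G, G is not acyclic. Forests are exactly the graphs of treewidth ≤ 1, so tw(G) ≥ 2. Hence tw(G) = 2 exactly.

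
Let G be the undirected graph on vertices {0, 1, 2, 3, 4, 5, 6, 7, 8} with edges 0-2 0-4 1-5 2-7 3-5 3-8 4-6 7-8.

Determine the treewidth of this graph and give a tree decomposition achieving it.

The largest bag has 2 vertices, giving width 1; this decomposition certifies tw(G) ≤ 1. Any graph with an edge has treewidth ≥ 1, and G has the edge 1–5. Therefore the treewidth is 1.

Treewidth 1.
One such decomposition:
Bags: B1 = {1, 5}  B2 = {3, 5}  B3 = {3, 8}  B4 = {7, 8}  B5 = {2, 7}  B6 = {0, 2}  B7 = {0, 4}  B8 = {4, 6}
Tree: B1–B2, B2–B3, B3–B4, B4–B5, B5–B6, B6–B7, B7–B8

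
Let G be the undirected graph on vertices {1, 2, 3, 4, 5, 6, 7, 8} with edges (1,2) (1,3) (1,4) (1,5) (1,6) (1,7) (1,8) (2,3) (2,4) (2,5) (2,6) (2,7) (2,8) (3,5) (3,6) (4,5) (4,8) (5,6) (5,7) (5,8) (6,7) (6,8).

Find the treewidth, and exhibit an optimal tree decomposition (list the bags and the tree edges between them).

Each bag holds 5 vertices, so the decomposition has width 4, which upper-bounds the treewidth. Conversely, {1, 2, 4, 5, 8} is a clique of size 5, and the vertices of any clique must share a bag in every tree decomposition; so some bag has ≥ 5 vertices and tw(G) ≥ 4. Therefore the treewidth is 4.

Treewidth 4.
One such decomposition:
Bags: B1 = {1, 2, 5, 6, 8}  B2 = {1, 2, 4, 5, 8}  B3 = {1, 2, 5, 6, 7}  B4 = {1, 2, 3, 5, 6}
Tree: B1–B2, B1–B3, B3–B4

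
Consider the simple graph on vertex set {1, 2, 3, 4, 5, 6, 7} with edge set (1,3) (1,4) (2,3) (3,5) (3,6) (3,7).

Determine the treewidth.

1

A width-1 tree decomposition is:
Bags: B1 = {3, 7}  B2 = {1, 3}  B3 = {3, 6}  B4 = {3, 5}  B5 = {1, 4}  B6 = {2, 3}
Tree: B1–B2, B2–B3, B2–B4, B2–B5, B4–B6
Every bag has size at most 2, so the width is 2 − 1 = 1 and tw(G) ≤ 1. G has an edge, so its treewidth is at least 1. Combining the bounds, tw(G) = 1.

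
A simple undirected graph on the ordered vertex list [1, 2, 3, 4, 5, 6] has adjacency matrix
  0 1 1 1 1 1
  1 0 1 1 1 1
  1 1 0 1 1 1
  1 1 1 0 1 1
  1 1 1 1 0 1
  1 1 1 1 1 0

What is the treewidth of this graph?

5

A width-5 tree decomposition is:
Bags: B1 = {1, 2, 3, 4, 5, 6}
Tree: (single bag)
With just one bag of size 6, the width is 6 − 1 = 5, so tw(G) ≤ 5. On the other hand G contains the 6-clique {1, 2, 3, 4, 5, 6}. A clique must lie in a single bag of any decomposition, so no decomposition can have width below 5. The upper and lower bounds meet at 5, so that is the treewidth.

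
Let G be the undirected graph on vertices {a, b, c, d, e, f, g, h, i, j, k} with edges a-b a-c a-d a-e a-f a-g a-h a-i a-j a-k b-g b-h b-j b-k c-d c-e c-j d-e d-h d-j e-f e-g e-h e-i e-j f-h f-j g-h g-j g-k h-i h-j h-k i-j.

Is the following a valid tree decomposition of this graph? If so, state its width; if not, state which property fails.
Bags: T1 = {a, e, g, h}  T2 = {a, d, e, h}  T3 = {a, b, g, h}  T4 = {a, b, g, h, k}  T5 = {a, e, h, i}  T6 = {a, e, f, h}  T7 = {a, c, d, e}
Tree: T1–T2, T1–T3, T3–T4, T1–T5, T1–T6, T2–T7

A tree decomposition must satisfy three properties: every vertex lies in some bag; for every edge, both endpoints lie together in some bag; and for every vertex, the bags containing it form a connected subtree. Here vertex j appears in no bag, so the decomposition is invalid.

No — vertex j appears in no bag.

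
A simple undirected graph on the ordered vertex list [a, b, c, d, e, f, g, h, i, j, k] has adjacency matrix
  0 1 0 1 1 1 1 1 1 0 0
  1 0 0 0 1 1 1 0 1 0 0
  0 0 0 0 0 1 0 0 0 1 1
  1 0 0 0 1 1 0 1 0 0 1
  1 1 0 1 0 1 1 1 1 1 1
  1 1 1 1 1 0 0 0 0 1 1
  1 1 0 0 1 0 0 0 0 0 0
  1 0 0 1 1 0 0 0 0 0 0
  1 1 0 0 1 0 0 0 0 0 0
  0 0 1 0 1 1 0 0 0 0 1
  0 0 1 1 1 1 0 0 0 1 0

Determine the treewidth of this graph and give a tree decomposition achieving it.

Treewidth 3.
One such decomposition:
Bags: B1 = {d, e, f, k}  B2 = {a, d, e, f}  B3 = {a, d, e, h}  B4 = {e, f, j, k}  B5 = {a, b, e, f}  B6 = {a, b, e, g}  B7 = {a, b, e, i}  B8 = {c, f, j, k}
Tree: B1–B2, B2–B3, B1–B4, B2–B5, B5–B6, B5–B7, B4–B8

Each bag holds 4 vertices, so the decomposition has width 3, which upper-bounds the treewidth. Conversely, {e, f, j, k} is a clique of size 4, and the vertices of any clique must share a bag in every tree decomposition; so some bag has ≥ 4 vertices and tw(G) ≥ 3. Hence tw(G) = 3 exactly.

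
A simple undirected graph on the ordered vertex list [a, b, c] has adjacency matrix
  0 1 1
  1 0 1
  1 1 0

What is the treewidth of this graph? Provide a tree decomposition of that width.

With just one bag of size 3, the width is 3 − 1 = 2, so tw(G) ≤ 2. For the lower bound, the 3 vertices {a, b, c} are pairwise adjacent, and any tree decomposition puts a clique entirely inside one bag — forcing width ≥ 2. Therefore the treewidth is 2.

Treewidth 2.
Bags: B1 = {a, b, c}
Tree: (single bag)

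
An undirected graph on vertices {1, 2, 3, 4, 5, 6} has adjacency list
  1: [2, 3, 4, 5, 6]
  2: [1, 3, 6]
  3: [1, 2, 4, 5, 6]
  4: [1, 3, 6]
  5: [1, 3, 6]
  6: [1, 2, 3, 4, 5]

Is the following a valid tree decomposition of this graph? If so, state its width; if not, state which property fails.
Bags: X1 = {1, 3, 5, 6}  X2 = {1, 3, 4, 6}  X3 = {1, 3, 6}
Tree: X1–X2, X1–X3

No — vertex 2 appears in no bag.

A tree decomposition must satisfy three properties: every vertex lies in some bag; for every edge, both endpoints lie together in some bag; and for every vertex, the bags containing it form a connected subtree. Here vertex 2 appears in no bag, so the decomposition is invalid.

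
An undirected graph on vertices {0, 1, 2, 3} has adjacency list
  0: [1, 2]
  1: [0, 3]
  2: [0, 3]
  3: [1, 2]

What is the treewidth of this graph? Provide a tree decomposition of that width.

Treewidth 2.
Bags: B1 = {0, 1, 2}  B2 = {1, 2, 3}
Tree: B1–B2

The largest bag has 3 vertices, giving width 2; this decomposition certifies tw(G) ≤ 2. The edges 1–0–2–3–1 form a cycle, so G is not a tree and its treewidth is at least 2. Combining the bounds, tw(G) = 2.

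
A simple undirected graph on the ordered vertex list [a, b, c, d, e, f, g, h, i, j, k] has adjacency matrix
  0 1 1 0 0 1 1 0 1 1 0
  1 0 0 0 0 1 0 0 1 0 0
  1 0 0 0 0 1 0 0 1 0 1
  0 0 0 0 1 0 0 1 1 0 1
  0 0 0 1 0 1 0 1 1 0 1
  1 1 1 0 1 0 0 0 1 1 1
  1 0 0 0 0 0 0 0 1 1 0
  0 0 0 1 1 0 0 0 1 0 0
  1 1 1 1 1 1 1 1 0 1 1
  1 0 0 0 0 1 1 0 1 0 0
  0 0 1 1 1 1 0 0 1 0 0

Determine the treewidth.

A width-3 tree decomposition is:
Bags: B1 = {a, c, f, i}  B2 = {c, f, i, k}  B3 = {e, f, i, k}  B4 = {a, f, i, j}  B5 = {d, e, i, k}  B6 = {d, e, h, i}  B7 = {a, g, i, j}  B8 = {a, b, f, i}
Tree: B1–B2, B2–B3, B1–B4, B3–B5, B5–B6, B4–B7, B4–B8
The largest bag has 4 vertices, giving width 3; this decomposition certifies tw(G) ≤ 3. For the lower bound, the 4 vertices {d, e, h, i} are pairwise adjacent, and any tree decomposition puts a clique entirely inside one bag — forcing width ≥ 3. The upper and lower bounds meet at 3, so that is the treewidth.

3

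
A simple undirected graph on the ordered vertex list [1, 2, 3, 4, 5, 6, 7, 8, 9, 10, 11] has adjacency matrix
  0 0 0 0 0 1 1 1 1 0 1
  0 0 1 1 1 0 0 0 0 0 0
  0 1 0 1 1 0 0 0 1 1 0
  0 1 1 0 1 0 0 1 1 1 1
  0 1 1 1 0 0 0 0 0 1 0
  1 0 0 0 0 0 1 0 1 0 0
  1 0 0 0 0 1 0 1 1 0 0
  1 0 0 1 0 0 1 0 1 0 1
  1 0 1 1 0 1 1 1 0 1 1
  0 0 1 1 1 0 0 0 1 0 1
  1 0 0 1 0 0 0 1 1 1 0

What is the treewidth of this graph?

A width-3 tree decomposition is:
Bags: B1 = {4, 8, 9, 11}  B2 = {4, 9, 10, 11}  B3 = {1, 8, 9, 11}  B4 = {3, 4, 9, 10}  B5 = {1, 7, 8, 9}  B6 = {1, 6, 7, 9}  B7 = {3, 4, 5, 10}  B8 = {2, 3, 4, 5}
Tree: B1–B2, B1–B3, B2–B4, B3–B5, B5–B6, B4–B7, B7–B8
Every bag has size at most 4, so the width is 4 − 1 = 3 and tw(G) ≤ 3. For the lower bound, the 4 vertices {1, 8, 9, 11} are pairwise adjacent, and any tree decomposition puts a clique entirely inside one bag — forcing width ≥ 3. The upper and lower bounds meet at 3, so that is the treewidth.

3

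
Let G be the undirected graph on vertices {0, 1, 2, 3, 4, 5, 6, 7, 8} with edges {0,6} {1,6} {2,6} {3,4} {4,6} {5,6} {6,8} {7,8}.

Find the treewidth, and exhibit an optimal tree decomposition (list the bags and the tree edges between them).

Each bag holds 2 vertices, so the decomposition has width 1, which upper-bounds the treewidth. G has an edge, so its treewidth is at least 1. The upper and lower bounds meet at 1, so that is the treewidth.

Treewidth 1.
One optimal decomposition is:
Bags: B1 = {7, 8}  B2 = {6, 8}  B3 = {4, 6}  B4 = {5, 6}  B5 = {3, 4}  B6 = {0, 6}  B7 = {1, 6}  B8 = {2, 6}
Tree: B1–B2, B2–B3, B3–B4, B3–B5, B4–B6, B3–B7, B6–B8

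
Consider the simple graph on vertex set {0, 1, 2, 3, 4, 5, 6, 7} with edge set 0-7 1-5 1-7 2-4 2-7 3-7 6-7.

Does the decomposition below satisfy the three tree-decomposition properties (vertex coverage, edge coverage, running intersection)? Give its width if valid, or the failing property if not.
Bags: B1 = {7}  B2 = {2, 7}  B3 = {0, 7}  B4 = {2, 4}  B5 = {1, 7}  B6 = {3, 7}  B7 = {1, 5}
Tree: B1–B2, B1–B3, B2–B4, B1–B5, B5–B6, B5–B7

No — vertex 6 appears in no bag.

A tree decomposition must satisfy three properties: every vertex lies in some bag; for every edge, both endpoints lie together in some bag; and for every vertex, the bags containing it form a connected subtree. Here vertex 6 appears in no bag, so the decomposition is invalid.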